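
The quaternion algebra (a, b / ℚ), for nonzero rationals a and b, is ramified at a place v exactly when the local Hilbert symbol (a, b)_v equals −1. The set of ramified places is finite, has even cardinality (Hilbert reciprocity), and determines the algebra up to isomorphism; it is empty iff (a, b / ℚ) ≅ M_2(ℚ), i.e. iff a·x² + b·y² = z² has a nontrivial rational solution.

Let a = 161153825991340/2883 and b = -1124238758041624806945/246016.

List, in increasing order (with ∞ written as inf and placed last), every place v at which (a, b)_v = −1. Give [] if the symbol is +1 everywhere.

(a, b) ≡ (27590745, -23345) mod (ℚ^×)²; places V = {2, 3, 5, 7, 13, 17, 23, 29, 31, 41, ∞}.
(a,b)_∞: sgn(27590745)=+, sgn(-23345)=−, so +1.
(a,b)_17: α=1, u≡3; β=2, v≡2 (mod 17); (3|17)=-1, (2|17)=+1; sign (−1)^0·-1^2·+1^1 = +1.
(a,b)_23: α=2, u≡10; β=3, v≡5 (mod 23); (10|23)=-1, (5|23)=-1; sign (−1)^0·-1^3·-1^2 = -1.
(a,b)_41: α=1, u≡27; β=2, v≡36 (mod 41); (27|41)=-1, (36|41)=+1; sign (−1)^0·-1^2·+1^1 = +1.
(a,b)_3: α=-1, u≡1; β=8, v≡1 (mod 3); (1|3)=+1, (1|3)=+1; sign (−1)^0·+1^8·+1^-1 = +1.
(a,b)_7: α=3, u≡5; β=1, v≡1 (mod 7); (5|7)=-1, (1|7)=+1; sign (−1)^1·-1^1·+1^3 = +1.
(a,b)_13: α=3, u≡2; β=4, v≡1 (mod 13); (2|13)=-1, (1|13)=+1; sign (−1)^0·-1^4·+1^3 = +1.
(a,b)_29: α=1, u≡12; β=1, v≡28 (mod 29); (12|29)=-1, (28|29)=+1; sign (−1)^0·-1^1·+1^1 = -1.
(a,b)_31: α=-2, u≡7; β=-2, v≡6 (mod 31); (7|31)=+1, (6|31)=-1; sign (−1)^0·+1^-2·-1^-2 = +1.
(a,b)_5: α=1, u≡1; β=1, v≡1 (mod 5); (1|5)=+1, (1|5)=+1; sign (−1)^0·+1^1·+1^1 = +1.
(a,b)_2: α=2, β=-8; u≡1, v≡7 (mod 8); ε(u)ε(v)=0·1, αω(v)=2·0, βω(u)=-8·0; sum ≡ 0  ⇒  +1.
|Ram(27590745, -23345)| = 2, even; anisotropic at {23, 29}.

[23, 29]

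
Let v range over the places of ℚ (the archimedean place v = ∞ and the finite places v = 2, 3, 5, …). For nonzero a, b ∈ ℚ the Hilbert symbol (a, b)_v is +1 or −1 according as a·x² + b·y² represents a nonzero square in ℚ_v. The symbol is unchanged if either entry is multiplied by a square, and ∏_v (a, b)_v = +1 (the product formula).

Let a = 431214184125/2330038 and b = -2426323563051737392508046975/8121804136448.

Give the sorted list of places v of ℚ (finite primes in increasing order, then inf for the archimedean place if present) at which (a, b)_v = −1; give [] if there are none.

[5, 19, 37, 41]

(a, b) ≡ (9035722270, -45182) mod (ℚ^×)²; places V = {2, 3, 5, 19, 23, 29, 37, 41, 47, ∞}.
(a,b)_29: α=1, u≡12; β=3, v≡11 (mod 29); (12|29)=-1, (11|29)=-1; sign (−1)^0·-1^3·-1^1 = +1.
(a,b)_∞: sgn(9035722270)=+, sgn(-45182)=−, so +1.
(a,b)_47: α=1, u≡35; β=2, v≡2 (mod 47); (35|47)=-1, (2|47)=+1; sign (−1)^0·-1^2·+1^1 = +1.
(a,b)_19: α=3, u≡17; β=9, v≡4 (mod 19); (17|19)=+1, (4|19)=+1; sign (−1)^1·+1^9·+1^3 = -1.
(a,b)_2: α=-1, β=-13; u≡7, v≡1 (mod 8); ε(u)ε(v)=1·0, αω(v)=-1·0, βω(u)=-13·0; sum ≡ 0  ⇒  +1.
(a,b)_37: α=-3, u≡32; β=-4, v≡18 (mod 37); (32|37)=-1, (18|37)=-1; sign (−1)^0·-1^-4·-1^-3 = -1.
(a,b)_3: α=2, u≡1; β=4, v≡1 (mod 3); (1|3)=+1, (1|3)=+1; sign (−1)^0·+1^4·+1^2 = +1.
(a,b)_41: α=1, u≡24; β=3, v≡32 (mod 41); (24|41)=-1, (32|41)=+1; sign (−1)^0·-1^3·+1^1 = -1.
(a,b)_23: α=-1, u≡5; β=-2, v≡3 (mod 23); (5|23)=-1, (3|23)=+1; sign (−1)^0·-1^-2·+1^-1 = +1.
(a,b)_5: α=3, u≡1; β=2, v≡2 (mod 5); (1|5)=+1, (2|5)=-1; sign (−1)^0·+1^2·-1^3 = -1.
(9035722270, -45182 / ℚ) ramifies at {5, 19, 37, 41}: a division algebra.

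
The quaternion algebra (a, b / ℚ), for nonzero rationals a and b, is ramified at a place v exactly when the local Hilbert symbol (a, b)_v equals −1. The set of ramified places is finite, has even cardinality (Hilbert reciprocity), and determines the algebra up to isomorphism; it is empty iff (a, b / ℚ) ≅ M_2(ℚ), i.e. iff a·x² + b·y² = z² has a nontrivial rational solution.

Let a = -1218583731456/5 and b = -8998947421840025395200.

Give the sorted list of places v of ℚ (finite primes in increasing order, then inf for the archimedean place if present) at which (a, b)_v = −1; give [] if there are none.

[2, 3, 5, 13, 17, inf]

Mod squares: a ≡ -1105, b ≡ -9282. Check v ∈ {∞, 2, 3, 5, 7, 13, 17}.
v=∞: -1105 < 0 and -9282 < 0  ⇒  (a,b)_∞ = -1.
v=7: a=7^2·(≡4), b=7^3·(≡4) mod 7; (4|7)=+1, (4|7)=+1; (−1)^{2·3·3}·(+1)^3·(+1)^2 = +1.
v=17: a=17^3·(≡11), b=17^5·(≡9) mod 17; (11|17)=-1, (9|17)=+1; (−1)^{3·5·8}·(-1)^5·(+1)^3 = -1.
v=5: a=5^-1·(≡4), b=5^2·(≡2) mod 5; (4|5)=+1, (2|5)=-1; (−1)^{-1·2·2}·(+1)^2·(-1)^-1 = -1.
v=3: a=3^2·(≡2), b=3^5·(≡2) mod 3; (2|3)=-1, (2|3)=-1; (−1)^{2·5·1}·(-1)^5·(-1)^2 = -1.
v=2: v_2(a)=8, v_2(b)=13; units ≡ 7, 7 (mod 8); ε·ε+αω+βω = 1·1+8·0+13·0 ≡ 1  ⇒  (a,b)_2 = -1.
v=13: a=13^3·(≡6), b=13^5·(≡3) mod 13; (6|13)=-1, (3|13)=+1; (−1)^{3·5·6}·(-1)^5·(+1)^3 = -1.
Ram(-1105, -9282) = {2, 3, 5, 13, 17, ∞}; no ℚ_2-point on the conic.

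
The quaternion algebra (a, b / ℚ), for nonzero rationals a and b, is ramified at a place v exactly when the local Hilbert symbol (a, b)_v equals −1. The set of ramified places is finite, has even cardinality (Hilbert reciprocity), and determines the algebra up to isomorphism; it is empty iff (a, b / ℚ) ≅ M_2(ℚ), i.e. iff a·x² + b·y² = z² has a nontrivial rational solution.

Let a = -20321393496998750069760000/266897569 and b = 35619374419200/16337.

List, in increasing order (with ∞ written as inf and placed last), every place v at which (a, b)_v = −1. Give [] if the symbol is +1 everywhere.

(a, b) ≡ (-266, 221) mod (ℚ^×)²; places V = {2, 3, 5, 7, 11, 13, 17, 19, 23, 31, ∞}.
(a,b)_7: α=1, u≡4; β=0, v≡2 (mod 7); (4|7)=+1, (2|7)=+1; sign (−1)^0·+1^0·+1^1 = +1.
(a,b)_19: α=3, u≡17; β=2, v≡12 (mod 19); (17|19)=+1, (12|19)=-1; sign (−1)^0·+1^2·-1^3 = -1.
(a,b)_2: α=13, β=8; u≡3, v≡5 (mod 8); ε(u)ε(v)=1·0, αω(v)=13·1, βω(u)=8·1; sum ≡ 1  ⇒  -1.
(a,b)_31: α=-4, u≡22; β=-2, v≡25 (mod 31); (22|31)=-1, (25|31)=+1; sign (−1)^0·-1^-2·+1^-4 = +1.
(a,b)_3: α=6, u≡1; β=4, v≡2 (mod 3); (1|3)=+1, (2|3)=-1; sign (−1)^0·+1^4·-1^6 = +1.
(a,b)_13: α=0, u≡5; β=1, v≡1 (mod 13); (5|13)=-1, (1|13)=+1; sign (−1)^0·-1^1·+1^0 = -1.
(a,b)_11: α=8, u≡9; β=4, v≡5 (mod 11); (9|11)=+1, (5|11)=+1; sign (−1)^0·+1^4·+1^8 = +1.
(a,b)_17: α=-2, u≡6; β=-1, v≡16 (mod 17); (6|17)=-1, (16|17)=+1; sign (−1)^0·-1^-1·+1^-2 = -1.
(a,b)_∞: sgn(-266)=−, sgn(221)=+, so +1.
(a,b)_23: α=2, u≡19; β=0, v≡22 (mod 23); (19|23)=-1, (22|23)=-1; sign (−1)^0·-1^0·-1^2 = +1.
(a,b)_5: α=4, u≡1; β=2, v≡4 (mod 5); (1|5)=+1, (4|5)=+1; sign (−1)^0·+1^2·+1^4 = +1.
Ram(-266, 221) = {2, 13, 17, 19}; no ℚ_2-point on the conic.

[2, 13, 17, 19]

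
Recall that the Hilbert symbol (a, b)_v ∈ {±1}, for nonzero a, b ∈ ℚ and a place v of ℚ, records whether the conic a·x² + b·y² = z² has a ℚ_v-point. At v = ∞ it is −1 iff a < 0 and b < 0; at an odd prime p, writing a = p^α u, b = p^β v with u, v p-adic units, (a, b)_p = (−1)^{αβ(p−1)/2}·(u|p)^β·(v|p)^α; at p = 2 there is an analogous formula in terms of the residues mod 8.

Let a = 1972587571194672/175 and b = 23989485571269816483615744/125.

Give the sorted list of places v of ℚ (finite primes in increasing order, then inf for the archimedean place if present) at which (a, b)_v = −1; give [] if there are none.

[23, 31]

(a, b) ≡ (21, 131905) mod (ℚ^×)²; places V = {2, 3, 5, 7, 23, 31, 37, ∞}.
(a,b)_2: α=4, β=10; u≡5, v≡1 (mod 8); ε(u)ε(v)=0·0, αω(v)=4·0, βω(u)=10·1; sum ≡ 0  ⇒  +1.
(a,b)_31: α=2, u≡11; β=3, v≡25 (mod 31); (11|31)=-1, (25|31)=+1; sign (−1)^0·-1^3·+1^2 = -1.
(a,b)_23: α=2, u≡7; β=3, v≡13 (mod 23); (7|23)=-1, (13|23)=+1; sign (−1)^0·-1^3·+1^2 = -1.
(a,b)_5: α=-2, u≡1; β=-3, v≡4 (mod 5); (1|5)=+1, (4|5)=+1; sign (−1)^0·+1^-3·+1^-2 = +1.
(a,b)_3: α=11, u≡1; β=12, v≡1 (mod 3); (1|3)=+1, (1|3)=+1; sign (−1)^0·+1^12·+1^11 = +1.
(a,b)_∞: sgn(21)=+, sgn(131905)=+, so +1.
(a,b)_37: α=2, u≡34; β=3, v≡29 (mod 37); (34|37)=+1, (29|37)=-1; sign (−1)^0·+1^3·-1^2 = +1.
(a,b)_7: α=-1, u≡3; β=4, v≡2 (mod 7); (3|7)=-1, (2|7)=+1; sign (−1)^0·-1^4·+1^-1 = +1.
Ram(21, 131905) = {23, 31}; no ℚ_23-point on the conic.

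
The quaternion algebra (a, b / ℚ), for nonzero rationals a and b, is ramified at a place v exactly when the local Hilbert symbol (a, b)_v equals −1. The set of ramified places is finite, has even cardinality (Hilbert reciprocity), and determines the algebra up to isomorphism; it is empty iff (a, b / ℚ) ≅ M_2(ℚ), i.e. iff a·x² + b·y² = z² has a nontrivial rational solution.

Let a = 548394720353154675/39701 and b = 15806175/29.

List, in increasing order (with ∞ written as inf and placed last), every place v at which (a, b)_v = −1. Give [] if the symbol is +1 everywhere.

[2, 3, 11, 13]

(a, b) ≡ (147407, 374187) mod (ℚ^×)²; places V = {2, 3, 5, 7, 11, 13, 17, 23, 29, 37, ∞}.
(a,b)_2: α=0, β=0; u≡7, v≡3 (mod 8); ε(u)ε(v)=1·1, αω(v)=0·1, βω(u)=0·0; sum ≡ 1  ⇒  -1.
(a,b)_17: α=3, u≡1; β=1, v≡8 (mod 17); (1|17)=+1, (8|17)=+1; sign (−1)^0·+1^1·+1^3 = +1.
(a,b)_23: α=5, u≡14; β=1, v≡9 (mod 23); (14|23)=-1, (9|23)=+1; sign (−1)^1·-1^1·+1^5 = +1.
(a,b)_5: α=2, u≡2; β=2, v≡3 (mod 5); (2|5)=-1, (3|5)=-1; sign (−1)^0·-1^2·-1^2 = +1.
(a,b)_37: α=-2, u≡33; β=0, v≡5 (mod 37); (33|37)=+1, (5|37)=-1; sign (−1)^0·+1^0·-1^-2 = +1.
(a,b)_7: α=2, u≡2; β=2, v≡1 (mod 7); (2|7)=+1, (1|7)=+1; sign (−1)^0·+1^2·+1^2 = +1.
(a,b)_11: α=2, u≡10; β=1, v≡4 (mod 11); (10|11)=-1, (4|11)=+1; sign (−1)^0·-1^1·+1^2 = -1.
(a,b)_13: α=1, u≡3; β=0, v≡7 (mod 13); (3|13)=+1, (7|13)=-1; sign (−1)^0·+1^0·-1^1 = -1.
(a,b)_3: α=2, u≡2; β=1, v≡1 (mod 3); (2|3)=-1, (1|3)=+1; sign (−1)^0·-1^1·+1^2 = -1.
(a,b)_29: α=-1, u≡10; β=-1, v≡15 (mod 29); (10|29)=-1, (15|29)=-1; sign (−1)^0·-1^-1·-1^-1 = +1.
(a,b)_∞: sgn(147407)=+, sgn(374187)=+, so +1.
|Ram(147407, 374187)| = 4, even; anisotropic at {2, 3, 11, 13}.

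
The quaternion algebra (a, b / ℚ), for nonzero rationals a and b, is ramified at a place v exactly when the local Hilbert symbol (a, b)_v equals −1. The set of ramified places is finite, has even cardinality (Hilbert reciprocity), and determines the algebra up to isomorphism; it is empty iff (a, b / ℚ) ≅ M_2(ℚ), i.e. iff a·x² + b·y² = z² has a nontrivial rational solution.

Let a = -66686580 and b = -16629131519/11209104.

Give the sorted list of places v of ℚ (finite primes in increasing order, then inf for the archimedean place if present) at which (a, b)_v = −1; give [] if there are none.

Mod squares: a ≡ -1852405, b ≡ -57239. Check v ∈ {∞, 2, 3, 5, 7, 11, 13, 17, 19, 31, 37}.
v=5: a=5^1·(≡4), b=5^0·(≡4) mod 5; (4|5)=+1, (4|5)=+1; (−1)^{1·0·2}·(+1)^0·(+1)^1 = +1.
v=∞: -1852405 < 0 and -57239 < 0  ⇒  (a,b)_∞ = -1.
v=31: a=31^1·(≡3), b=31^-2·(≡14) mod 31; (3|31)=-1, (14|31)=+1; (−1)^{1·-2·15}·(-1)^-2·(+1)^1 = +1.
v=19: a=19^1·(≡12), b=19^0·(≡15) mod 19; (12|19)=-1, (15|19)=-1; (−1)^{1·0·9}·(-1)^0·(-1)^1 = -1.
v=11: a=11^0·(≡7), b=11^2·(≡3) mod 11; (7|11)=-1, (3|11)=+1; (−1)^{0·2·5}·(-1)^2·(+1)^0 = +1.
v=7: a=7^0·(≡5), b=7^5·(≡3) mod 7; (5|7)=-1, (3|7)=-1; (−1)^{0·5·3}·(-1)^5·(-1)^0 = -1.
v=37: a=37^1·(≡4), b=37^1·(≡27) mod 37; (4|37)=+1, (27|37)=+1; (−1)^{1·1·18}·(+1)^1·(+1)^1 = +1.
v=3: a=3^2·(≡2), b=3^-6·(≡1) mod 3; (2|3)=-1, (1|3)=+1; (−1)^{2·-6·1}·(-1)^-6·(+1)^2 = +1.
v=13: a=13^0·(≡1), b=13^1·(≡4) mod 13; (1|13)=+1, (4|13)=+1; (−1)^{0·1·6}·(+1)^1·(+1)^0 = +1.
v=2: v_2(a)=2, v_2(b)=-4; units ≡ 3, 1 (mod 8); ε·ε+αω+βω = 1·0+2·0+-4·1 ≡ 0  ⇒  (a,b)_2 = +1.
v=17: a=17^1·(≡10), b=17^1·(≡9) mod 17; (10|17)=-1, (9|17)=+1; (−1)^{1·1·8}·(-1)^1·(+1)^1 = -1.
Ram(-1852405, -57239) = {7, 17, 19, ∞}; no ℚ_7-point on the conic.

[7, 17, 19, inf]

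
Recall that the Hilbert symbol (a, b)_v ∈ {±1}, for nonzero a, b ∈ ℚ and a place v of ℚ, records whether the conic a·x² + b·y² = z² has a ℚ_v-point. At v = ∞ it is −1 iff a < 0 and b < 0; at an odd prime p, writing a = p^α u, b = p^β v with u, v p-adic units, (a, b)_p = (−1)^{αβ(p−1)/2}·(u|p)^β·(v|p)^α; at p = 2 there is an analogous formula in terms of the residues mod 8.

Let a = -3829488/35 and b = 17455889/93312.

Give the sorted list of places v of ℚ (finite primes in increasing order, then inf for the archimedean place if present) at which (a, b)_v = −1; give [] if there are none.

Mod squares: a ≡ -23205, b ≡ 418. Check v ∈ {∞, 2, 3, 5, 7, 11, 13, 17, 19}.
v=5: a=5^-1·(≡1), b=5^0·(≡2) mod 5; (1|5)=+1, (2|5)=-1; (−1)^{-1·0·2}·(+1)^0·(-1)^-1 = -1.
v=17: a=17^1·(≡3), b=17^4·(≡12) mod 17; (3|17)=-1, (12|17)=-1; (−1)^{1·4·8}·(-1)^4·(-1)^1 = -1.
v=13: a=13^1·(≡12), b=13^0·(≡2) mod 13; (12|13)=+1, (2|13)=-1; (−1)^{1·0·6}·(+1)^0·(-1)^1 = -1.
v=∞: -23205 < 0 and 418 > 0  ⇒  (a,b)_∞ = +1.
v=11: a=11^0·(≡4), b=11^1·(≡5) mod 11; (4|11)=+1, (5|11)=+1; (−1)^{0·1·5}·(+1)^1·(+1)^0 = +1.
v=19: a=19^2·(≡2), b=19^1·(≡8) mod 19; (2|19)=-1, (8|19)=-1; (−1)^{2·1·9}·(-1)^1·(-1)^2 = -1.
v=7: a=7^-1·(≡6), b=7^0·(≡5) mod 7; (6|7)=-1, (5|7)=-1; (−1)^{-1·0·3}·(-1)^0·(-1)^-1 = -1.
v=3: a=3^1·(≡2), b=3^-6·(≡1) mod 3; (2|3)=-1, (1|3)=+1; (−1)^{1·-6·1}·(-1)^-6·(+1)^1 = +1.
v=2: v_2(a)=4, v_2(b)=-7; units ≡ 3, 1 (mod 8); ε·ε+αω+βω = 1·0+4·0+-7·1 ≡ 1  ⇒  (a,b)_2 = -1.
(-23205, 418 / ℚ) ramifies at {2, 5, 7, 13, 17, 19}: a division algebra.

[2, 5, 7, 13, 17, 19]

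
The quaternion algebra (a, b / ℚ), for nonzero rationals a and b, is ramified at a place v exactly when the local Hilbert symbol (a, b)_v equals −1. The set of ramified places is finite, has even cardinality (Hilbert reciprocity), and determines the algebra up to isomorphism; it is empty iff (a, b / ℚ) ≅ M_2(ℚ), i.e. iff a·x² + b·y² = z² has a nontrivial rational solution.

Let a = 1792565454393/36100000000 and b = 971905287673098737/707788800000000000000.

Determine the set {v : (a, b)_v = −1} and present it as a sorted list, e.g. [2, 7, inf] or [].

[3, 17]

Mod squares: a ≡ 17, b ≡ 51. Check v ∈ {∞, 2, 3, 5, 7, 17, 19, 47}.
v=∞: 17 > 0 and 51 > 0  ⇒  (a,b)_∞ = +1.
v=2: v_2(a)=-8, v_2(b)=-32; units ≡ 1, 3 (mod 8); ε·ε+αω+βω = 0·1+-8·1+-32·0 ≡ 0  ⇒  (a,b)_2 = +1.
v=17: a=17^1·(≡8), b=17^1·(≡10) mod 17; (8|17)=+1, (10|17)=-1; (−1)^{1·1·8}·(+1)^1·(-1)^1 = -1.
v=19: a=19^-2·(≡17), b=19^0·(≡2) mod 19; (17|19)=+1, (2|19)=-1; (−1)^{-2·0·9}·(+1)^0·(-1)^-2 = +1.
v=5: a=5^-8·(≡3), b=5^-14·(≡1) mod 5; (3|5)=-1, (1|5)=+1; (−1)^{-8·-14·2}·(-1)^-14·(+1)^-8 = +1.
v=7: a=7^4·(≡5), b=7^4·(≡1) mod 7; (5|7)=-1, (1|7)=+1; (−1)^{4·4·3}·(-1)^4·(+1)^4 = +1.
v=3: a=3^2·(≡2), b=3^-3·(≡2) mod 3; (2|3)=-1, (2|3)=-1; (−1)^{2·-3·1}·(-1)^-3·(-1)^2 = -1.
v=47: a=47^4·(≡34), b=47^8·(≡1) mod 47; (34|47)=+1, (1|47)=+1; (−1)^{4·8·23}·(+1)^8·(+1)^4 = +1.
|Ram(17, 51)| = 2, even; anisotropic at {3, 17}.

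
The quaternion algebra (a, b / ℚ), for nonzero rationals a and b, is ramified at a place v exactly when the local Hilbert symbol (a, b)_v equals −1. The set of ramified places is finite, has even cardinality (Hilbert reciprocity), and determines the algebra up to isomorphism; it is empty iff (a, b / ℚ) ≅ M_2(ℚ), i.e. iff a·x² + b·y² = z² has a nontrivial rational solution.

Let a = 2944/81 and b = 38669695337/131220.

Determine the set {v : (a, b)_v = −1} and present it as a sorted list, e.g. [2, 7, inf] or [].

[2, 13, 17, 19]

Mod squares: a ≡ 46, b ≡ 146965. Check v ∈ {∞, 2, 3, 5, 7, 13, 17, 19, 23, 31, 37}.
v=17: a=17^0·(≡12), b=17^1·(≡16) mod 17; (12|17)=-1, (16|17)=+1; (−1)^{0·1·8}·(-1)^1·(+1)^0 = -1.
v=37: a=37^0·(≡3), b=37^2·(≡30) mod 37; (3|37)=+1, (30|37)=+1; (−1)^{0·2·18}·(+1)^2·(+1)^0 = +1.
v=13: a=13^0·(≡2), b=13^1·(≡11) mod 13; (2|13)=-1, (11|13)=-1; (−1)^{0·1·6}·(-1)^1·(-1)^0 = -1.
v=19: a=19^0·(≡15), b=19^1·(≡2) mod 19; (15|19)=-1, (2|19)=-1; (−1)^{0·1·9}·(-1)^1·(-1)^0 = -1.
v=7: a=7^0·(≡1), b=7^1·(≡4) mod 7; (1|7)=+1, (4|7)=+1; (−1)^{0·1·3}·(+1)^1·(+1)^0 = +1.
v=31: a=31^0·(≡13), b=31^2·(≡2) mod 31; (13|31)=-1, (2|31)=+1; (−1)^{0·2·15}·(-1)^2·(+1)^0 = +1.
v=2: v_2(a)=7, v_2(b)=-2; units ≡ 7, 5 (mod 8); ε·ε+αω+βω = 1·0+7·1+-2·0 ≡ 1  ⇒  (a,b)_2 = -1.
v=3: a=3^-4·(≡1), b=3^-8·(≡1) mod 3; (1|3)=+1, (1|3)=+1; (−1)^{-4·-8·1}·(+1)^-8·(+1)^-4 = +1.
v=23: a=23^1·(≡3), b=23^0·(≡12) mod 23; (3|23)=+1, (12|23)=+1; (−1)^{1·0·11}·(+1)^0·(+1)^1 = +1.
v=∞: 46 > 0 and 146965 > 0  ⇒  (a,b)_∞ = +1.
v=5: a=5^0·(≡4), b=5^-1·(≡3) mod 5; (4|5)=+1, (3|5)=-1; (−1)^{0·-1·2}·(+1)^-1·(-1)^0 = +1.
(46, 146965 / ℚ) ramifies at {2, 13, 17, 19}: a division algebra.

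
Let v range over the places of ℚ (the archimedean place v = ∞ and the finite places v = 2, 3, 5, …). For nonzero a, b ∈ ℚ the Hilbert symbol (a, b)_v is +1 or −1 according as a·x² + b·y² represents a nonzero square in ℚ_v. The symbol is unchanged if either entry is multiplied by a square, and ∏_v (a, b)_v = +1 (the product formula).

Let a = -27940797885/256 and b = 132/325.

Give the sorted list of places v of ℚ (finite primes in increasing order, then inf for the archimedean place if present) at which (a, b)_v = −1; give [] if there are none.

[3, 11]

(a, b) ≡ (-165, 429) mod (ℚ^×)²; places V = {2, 3, 5, 7, 11, 13, ∞}.
(a,b)_5: α=1, u≡3; β=-2, v≡4 (mod 5); (3|5)=-1, (4|5)=+1; sign (−1)^0·-1^-2·+1^1 = +1.
(a,b)_13: α=4, u≡12; β=-1, v≡11 (mod 13); (12|13)=+1, (11|13)=-1; sign (−1)^0·+1^-1·-1^4 = +1.
(a,b)_2: α=-8, β=2; u≡3, v≡5 (mod 8); ε(u)ε(v)=1·0, αω(v)=-8·1, βω(u)=2·1; sum ≡ 0  ⇒  +1.
(a,b)_3: α=1, u≡2; β=1, v≡2 (mod 3); (2|3)=-1, (2|3)=-1; sign (−1)^1·-1^1·-1^1 = -1.
(a,b)_11: α=3, u≡7; β=1, v≡2 (mod 11); (7|11)=-1, (2|11)=-1; sign (−1)^1·-1^1·-1^3 = -1.
(a,b)_7: α=2, u≡5; β=0, v≡2 (mod 7); (5|7)=-1, (2|7)=+1; sign (−1)^0·-1^0·+1^2 = +1.
(a,b)_∞: sgn(-165)=−, sgn(429)=+, so +1.
|Ram(-165, 429)| = 2, even; anisotropic at {3, 11}.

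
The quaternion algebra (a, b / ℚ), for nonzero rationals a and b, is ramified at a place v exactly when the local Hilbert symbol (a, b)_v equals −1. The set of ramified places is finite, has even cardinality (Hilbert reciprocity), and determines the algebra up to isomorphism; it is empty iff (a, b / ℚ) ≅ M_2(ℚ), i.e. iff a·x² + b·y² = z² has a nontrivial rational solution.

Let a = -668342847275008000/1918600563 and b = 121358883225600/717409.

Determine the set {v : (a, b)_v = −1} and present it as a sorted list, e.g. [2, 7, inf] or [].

[17, 41]

Mod squares: a ≡ -615, b ≡ 34. Check v ∈ {∞, 2, 3, 5, 7, 11, 17, 19, 41}.
v=3: a=3^-1·(≡2), b=3^4·(≡1) mod 3; (2|3)=-1, (1|3)=+1; (−1)^{-1·4·1}·(-1)^4·(+1)^-1 = +1.
v=∞: -615 < 0 and 34 > 0  ⇒  (a,b)_∞ = +1.
v=7: a=7^0·(≡2), b=7^-2·(≡5) mod 7; (2|7)=+1, (5|7)=-1; (−1)^{0·-2·3}·(+1)^-2·(-1)^0 = +1.
v=11: a=11^-6·(≡3), b=11^-4·(≡4) mod 11; (3|11)=+1, (4|11)=+1; (−1)^{-6·-4·5}·(+1)^-4·(+1)^-6 = +1.
v=2: v_2(a)=28, v_2(b)=21; units ≡ 1, 1 (mod 8); ε·ε+αω+βω = 0·0+28·0+21·0 ≡ 0  ⇒  (a,b)_2 = +1.
v=41: a=41^3·(≡22), b=41^2·(≡17) mod 41; (22|41)=-1, (17|41)=-1; (−1)^{3·2·20}·(-1)^2·(-1)^3 = -1.
v=5: a=5^3·(≡2), b=5^2·(≡1) mod 5; (2|5)=-1, (1|5)=+1; (−1)^{3·2·2}·(-1)^2·(+1)^3 = +1.
v=19: a=19^-2·(≡13), b=19^0·(≡18) mod 19; (13|19)=-1, (18|19)=-1; (−1)^{-2·0·9}·(-1)^0·(-1)^-2 = +1.
v=17: a=17^2·(≡14), b=17^1·(≡16) mod 17; (14|17)=-1, (16|17)=+1; (−1)^{2·1·8}·(-1)^1·(+1)^2 = -1.
(-615, 34 / ℚ) ramifies at {17, 41}: a division algebra.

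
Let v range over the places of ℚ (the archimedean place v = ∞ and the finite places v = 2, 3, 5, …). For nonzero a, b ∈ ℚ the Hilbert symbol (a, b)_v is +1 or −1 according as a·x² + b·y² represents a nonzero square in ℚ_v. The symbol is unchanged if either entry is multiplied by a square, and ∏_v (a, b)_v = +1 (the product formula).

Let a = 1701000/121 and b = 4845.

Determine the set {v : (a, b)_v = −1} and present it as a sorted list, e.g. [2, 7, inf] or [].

[2, 3, 5, 17]

Mod squares: a ≡ 210, b ≡ 4845. Check v ∈ {∞, 2, 3, 5, 7, 11, 17, 19}.
v=∞: 210 > 0 and 4845 > 0  ⇒  (a,b)_∞ = +1.
v=7: a=7^1·(≡1), b=7^0·(≡1) mod 7; (1|7)=+1, (1|7)=+1; (−1)^{1·0·3}·(+1)^0·(+1)^1 = +1.
v=5: a=5^3·(≡3), b=5^1·(≡4) mod 5; (3|5)=-1, (4|5)=+1; (−1)^{3·1·2}·(-1)^1·(+1)^3 = -1.
v=3: a=3^5·(≡1), b=3^1·(≡1) mod 3; (1|3)=+1, (1|3)=+1; (−1)^{5·1·1}·(+1)^1·(+1)^5 = -1.
v=11: a=11^-2·(≡4), b=11^0·(≡5) mod 11; (4|11)=+1, (5|11)=+1; (−1)^{-2·0·5}·(+1)^0·(+1)^-2 = +1.
v=2: v_2(a)=3, v_2(b)=0; units ≡ 1, 5 (mod 8); ε·ε+αω+βω = 0·0+3·1+0·0 ≡ 1  ⇒  (a,b)_2 = -1.
v=17: a=17^0·(≡7), b=17^1·(≡13) mod 17; (7|17)=-1, (13|17)=+1; (−1)^{0·1·8}·(-1)^1·(+1)^0 = -1.
v=19: a=19^0·(≡9), b=19^1·(≡8) mod 19; (9|19)=+1, (8|19)=-1; (−1)^{0·1·9}·(+1)^1·(-1)^0 = +1.
(210, 4845 / ℚ) ramifies at {2, 3, 5, 17}: a division algebra.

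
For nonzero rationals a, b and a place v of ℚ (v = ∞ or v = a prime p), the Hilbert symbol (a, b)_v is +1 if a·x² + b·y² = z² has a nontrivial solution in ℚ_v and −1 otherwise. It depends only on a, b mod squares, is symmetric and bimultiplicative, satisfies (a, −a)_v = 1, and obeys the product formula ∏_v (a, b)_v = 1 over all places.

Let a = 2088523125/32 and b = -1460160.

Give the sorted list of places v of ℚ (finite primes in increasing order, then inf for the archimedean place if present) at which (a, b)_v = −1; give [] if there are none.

[3, 13]

(a, b) ≡ (26, -15) mod (ℚ^×)²; places V = {2, 3, 5, 13, ∞}.
(a,b)_13: α=5, u≡8; β=2, v≡5 (mod 13); (8|13)=-1, (5|13)=-1; sign (−1)^0·-1^2·-1^5 = -1.
(a,b)_2: α=-5, β=6; u≡5, v≡1 (mod 8); ε(u)ε(v)=0·0, αω(v)=-5·0, βω(u)=6·1; sum ≡ 0  ⇒  +1.
(a,b)_3: α=2, u≡2; β=3, v≡1 (mod 3); (2|3)=-1, (1|3)=+1; sign (−1)^0·-1^3·+1^2 = -1.
(a,b)_5: α=4, u≡1; β=1, v≡3 (mod 5); (1|5)=+1, (3|5)=-1; sign (−1)^0·+1^1·-1^4 = +1.
(a,b)_∞: sgn(26)=+, sgn(-15)=−, so +1.
Ram(26, -15) = {3, 13}; no ℚ_3-point on the conic.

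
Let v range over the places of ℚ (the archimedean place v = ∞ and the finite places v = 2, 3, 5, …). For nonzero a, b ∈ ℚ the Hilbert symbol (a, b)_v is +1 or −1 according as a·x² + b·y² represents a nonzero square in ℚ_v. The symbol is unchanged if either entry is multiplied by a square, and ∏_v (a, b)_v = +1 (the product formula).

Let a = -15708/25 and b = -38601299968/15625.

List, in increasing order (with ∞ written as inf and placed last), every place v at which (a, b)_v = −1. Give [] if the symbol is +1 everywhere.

[3, 7, 17, inf]

Mod squares: a ≡ -3927, b ≡ -22. Check v ∈ {∞, 2, 3, 5, 7, 11, 17}.
v=11: a=11^1·(≡8), b=11^3·(≡5) mod 11; (8|11)=-1, (5|11)=+1; (−1)^{1·3·5}·(-1)^3·(+1)^1 = +1.
v=2: v_2(a)=2, v_2(b)=11; units ≡ 1, 5 (mod 8); ε·ε+αω+βω = 0·0+2·1+11·0 ≡ 0  ⇒  (a,b)_2 = +1.
v=3: a=3^1·(≡2), b=3^0·(≡2) mod 3; (2|3)=-1, (2|3)=-1; (−1)^{1·0·1}·(-1)^0·(-1)^1 = -1.
v=∞: -3927 < 0 and -22 < 0  ⇒  (a,b)_∞ = -1.
v=7: a=7^1·(≡6), b=7^2·(≡6) mod 7; (6|7)=-1, (6|7)=-1; (−1)^{1·2·3}·(-1)^2·(-1)^1 = -1.
v=17: a=17^1·(≡12), b=17^2·(≡6) mod 17; (12|17)=-1, (6|17)=-1; (−1)^{1·2·8}·(-1)^2·(-1)^1 = -1.
v=5: a=5^-2·(≡2), b=5^-6·(≡2) mod 5; (2|5)=-1, (2|5)=-1; (−1)^{-2·-6·2}·(-1)^-6·(-1)^-2 = +1.
(-3927, -22 / ℚ) ramifies at {3, 7, 17, ∞}: a division algebra.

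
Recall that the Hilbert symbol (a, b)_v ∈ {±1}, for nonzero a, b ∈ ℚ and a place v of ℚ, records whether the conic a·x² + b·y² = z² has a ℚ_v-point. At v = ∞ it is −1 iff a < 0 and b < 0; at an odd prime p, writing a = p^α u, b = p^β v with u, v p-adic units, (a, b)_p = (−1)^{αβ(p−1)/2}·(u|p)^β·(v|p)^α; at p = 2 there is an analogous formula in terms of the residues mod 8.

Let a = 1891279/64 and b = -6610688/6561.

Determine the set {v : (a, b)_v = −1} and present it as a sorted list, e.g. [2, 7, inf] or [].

(a, b) ≡ (31, -527) mod (ℚ^×)²; places V = {2, 3, 7, 13, 17, 19, 31, ∞}.
(a,b)_3: α=0, u≡1; β=-8, v≡1 (mod 3); (1|3)=+1, (1|3)=+1; sign (−1)^0·+1^-8·+1^0 = +1.
(a,b)_19: α=2, u≡2; β=0, v≡16 (mod 19); (2|19)=-1, (16|19)=+1; sign (−1)^0·-1^0·+1^2 = +1.
(a,b)_17: α=0, u≡14; β=1, v≡6 (mod 17); (14|17)=-1, (6|17)=-1; sign (−1)^0·-1^1·-1^0 = -1.
(a,b)_13: α=2, u≡2; β=0, v≡8 (mod 13); (2|13)=-1, (8|13)=-1; sign (−1)^0·-1^0·-1^2 = +1.
(a,b)_∞: sgn(31)=+, sgn(-527)=−, so +1.
(a,b)_7: α=0, u≡5; β=2, v≡3 (mod 7); (5|7)=-1, (3|7)=-1; sign (−1)^0·-1^2·-1^0 = +1.
(a,b)_31: α=1, u≡16; β=1, v≡14 (mod 31); (16|31)=+1, (14|31)=+1; sign (−1)^1·+1^1·+1^1 = -1.
(a,b)_2: α=-6, β=8; u≡7, v≡1 (mod 8); ε(u)ε(v)=1·0, αω(v)=-6·0, βω(u)=8·0; sum ≡ 0  ⇒  +1.
Ram(31, -527) = {17, 31}; no ℚ_17-point on the conic.

[17, 31]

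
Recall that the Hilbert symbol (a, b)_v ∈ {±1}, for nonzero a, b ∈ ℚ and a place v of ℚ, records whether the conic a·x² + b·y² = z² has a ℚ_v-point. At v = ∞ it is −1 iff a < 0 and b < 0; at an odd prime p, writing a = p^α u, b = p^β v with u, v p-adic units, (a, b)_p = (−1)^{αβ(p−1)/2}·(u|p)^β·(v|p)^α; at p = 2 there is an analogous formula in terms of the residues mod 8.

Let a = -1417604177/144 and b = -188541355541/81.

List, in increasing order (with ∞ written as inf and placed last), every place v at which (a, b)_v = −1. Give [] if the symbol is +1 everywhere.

(a, b) ≡ (-11715737, -1558193021) mod (ℚ^×)²; places V = {2, 3, 7, 11, 17, 19, 31, 43, 47, ∞}.
(a,b)_19: α=0, u≡17; β=1, v≡11 (mod 19); (17|19)=+1, (11|19)=+1; sign (−1)^0·+1^1·+1^0 = +1.
(a,b)_11: α=3, u≡8; β=3, v≡2 (mod 11); (8|11)=-1, (2|11)=-1; sign (−1)^1·-1^3·-1^3 = -1.
(a,b)_47: α=1, u≡12; β=1, v≡33 (mod 47); (12|47)=+1, (33|47)=-1; sign (−1)^1·+1^1·-1^1 = +1.
(a,b)_31: α=1, u≡4; β=1, v≡2 (mod 31); (4|31)=+1, (2|31)=+1; sign (−1)^1·+1^1·+1^1 = -1.
(a,b)_43: α=1, u≡3; β=1, v≡7 (mod 43); (3|43)=-1, (7|43)=-1; sign (−1)^1·-1^1·-1^1 = -1.
(a,b)_3: α=-2, u≡1; β=-4, v≡1 (mod 3); (1|3)=+1, (1|3)=+1; sign (−1)^0·+1^-4·+1^-2 = +1.
(a,b)_7: α=0, u≡1; β=1, v≡5 (mod 7); (1|7)=+1, (5|7)=-1; sign (−1)^0·+1^1·-1^0 = +1.
(a,b)_∞: sgn(-11715737)=−, sgn(-1558193021)=−, so -1.
(a,b)_17: α=1, u≡9; β=1, v≡3 (mod 17); (9|17)=+1, (3|17)=-1; sign (−1)^0·+1^1·-1^1 = -1.
(a,b)_2: α=-4, β=0; u≡7, v≡3 (mod 8); ε(u)ε(v)=1·1, αω(v)=-4·1, βω(u)=0·0; sum ≡ 1  ⇒  -1.
Ram(-11715737, -1558193021) = {2, 11, 17, 31, 43, ∞}; no ℚ_2-point on the conic.

[2, 11, 17, 31, 43, inf]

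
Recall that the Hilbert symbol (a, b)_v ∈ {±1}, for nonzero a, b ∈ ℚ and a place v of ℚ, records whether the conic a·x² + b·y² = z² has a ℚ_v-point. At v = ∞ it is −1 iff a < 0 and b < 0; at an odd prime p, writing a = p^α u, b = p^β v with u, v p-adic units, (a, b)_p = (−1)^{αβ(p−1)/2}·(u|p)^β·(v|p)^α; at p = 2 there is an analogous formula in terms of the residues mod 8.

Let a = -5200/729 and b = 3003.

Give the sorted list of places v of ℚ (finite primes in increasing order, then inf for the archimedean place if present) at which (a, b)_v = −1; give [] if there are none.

[2, 3]

Mod squares: a ≡ -13, b ≡ 3003. Check v ∈ {∞, 2, 3, 5, 7, 11, 13}.
v=∞: -13 < 0 and 3003 > 0  ⇒  (a,b)_∞ = +1.
v=3: a=3^-6·(≡2), b=3^1·(≡2) mod 3; (2|3)=-1, (2|3)=-1; (−1)^{-6·1·1}·(-1)^1·(-1)^-6 = -1.
v=7: a=7^0·(≡1), b=7^1·(≡2) mod 7; (1|7)=+1, (2|7)=+1; (−1)^{0·1·3}·(+1)^1·(+1)^0 = +1.
v=5: a=5^2·(≡3), b=5^0·(≡3) mod 5; (3|5)=-1, (3|5)=-1; (−1)^{2·0·2}·(-1)^0·(-1)^2 = +1.
v=13: a=13^1·(≡3), b=13^1·(≡10) mod 13; (3|13)=+1, (10|13)=+1; (−1)^{1·1·6}·(+1)^1·(+1)^1 = +1.
v=11: a=11^0·(≡1), b=11^1·(≡9) mod 11; (1|11)=+1, (9|11)=+1; (−1)^{0·1·5}·(+1)^1·(+1)^0 = +1.
v=2: v_2(a)=4, v_2(b)=0; units ≡ 3, 3 (mod 8); ε·ε+αω+βω = 1·1+4·1+0·1 ≡ 1  ⇒  (a,b)_2 = -1.
(-13, 3003 / ℚ) ramifies at {2, 3}: a division algebra.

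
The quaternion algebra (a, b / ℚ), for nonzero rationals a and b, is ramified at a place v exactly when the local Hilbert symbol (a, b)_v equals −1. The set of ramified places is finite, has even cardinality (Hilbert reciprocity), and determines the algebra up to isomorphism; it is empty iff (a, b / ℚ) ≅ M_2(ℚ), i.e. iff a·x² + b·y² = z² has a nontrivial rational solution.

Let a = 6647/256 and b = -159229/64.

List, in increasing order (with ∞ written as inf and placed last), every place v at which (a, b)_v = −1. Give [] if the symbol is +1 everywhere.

(a, b) ≡ (23, -301) mod (ℚ^×)²; places V = {2, 7, 17, 23, 43, ∞}.
(a,b)_43: α=0, u≡9; β=1, v≡10 (mod 43); (9|43)=+1, (10|43)=+1; sign (−1)^0·+1^1·+1^0 = +1.
(a,b)_7: α=0, u≡1; β=1, v≡3 (mod 7); (1|7)=+1, (3|7)=-1; sign (−1)^0·+1^1·-1^0 = +1.
(a,b)_23: α=1, u≡12; β=2, v≡5 (mod 23); (12|23)=+1, (5|23)=-1; sign (−1)^0·+1^2·-1^1 = -1.
(a,b)_17: α=2, u≡6; β=0, v≡6 (mod 17); (6|17)=-1, (6|17)=-1; sign (−1)^0·-1^0·-1^2 = +1.
(a,b)_2: α=-8, β=-6; u≡7, v≡3 (mod 8); ε(u)ε(v)=1·1, αω(v)=-8·1, βω(u)=-6·0; sum ≡ 1  ⇒  -1.
(a,b)_∞: sgn(23)=+, sgn(-301)=−, so +1.
(23, -301 / ℚ) ramifies at {2, 23}: a division algebra.

[2, 23]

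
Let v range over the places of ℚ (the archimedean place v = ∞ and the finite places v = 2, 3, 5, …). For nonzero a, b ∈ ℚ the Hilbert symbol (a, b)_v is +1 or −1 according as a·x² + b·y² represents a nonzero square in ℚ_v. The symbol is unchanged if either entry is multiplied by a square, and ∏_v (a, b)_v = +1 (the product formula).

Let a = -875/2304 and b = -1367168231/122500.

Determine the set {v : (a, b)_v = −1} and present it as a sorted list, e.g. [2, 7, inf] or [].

[7, 31, 53, inf]

(a, b) ≡ (-35, -21359) mod (ℚ^×)²; places V = {2, 3, 5, 7, 11, 13, 23, 31, 53, ∞}.
(a,b)_3: α=-2, u≡1; β=0, v≡1 (mod 3); (1|3)=+1, (1|3)=+1; sign (−1)^0·+1^0·+1^-2 = +1.
(a,b)_53: α=0, u≡18; β=1, v≡22 (mod 53); (18|53)=-1, (22|53)=-1; sign (−1)^0·-1^1·-1^0 = -1.
(a,b)_23: α=0, u≡17; β=2, v≡1 (mod 23); (17|23)=-1, (1|23)=+1; sign (−1)^0·-1^2·+1^0 = +1.
(a,b)_7: α=1, u≡1; β=-2, v≡5 (mod 7); (1|7)=+1, (5|7)=-1; sign (−1)^0·+1^-2·-1^1 = -1.
(a,b)_∞: sgn(-35)=−, sgn(-21359)=−, so -1.
(a,b)_5: α=3, u≡2; β=-4, v≡4 (mod 5); (2|5)=-1, (4|5)=+1; sign (−1)^0·-1^-4·+1^3 = +1.
(a,b)_13: α=0, u≡3; β=1, v≡2 (mod 13); (3|13)=+1, (2|13)=-1; sign (−1)^0·+1^1·-1^0 = +1.
(a,b)_31: α=0, u≡21; β=1, v≡12 (mod 31); (21|31)=-1, (12|31)=-1; sign (−1)^0·-1^1·-1^0 = -1.
(a,b)_11: α=0, u≡1; β=2, v≡9 (mod 11); (1|11)=+1, (9|11)=+1; sign (−1)^0·+1^2·+1^0 = +1.
(a,b)_2: α=-8, β=-2; u≡5, v≡1 (mod 8); ε(u)ε(v)=0·0, αω(v)=-8·0, βω(u)=-2·1; sum ≡ 0  ⇒  +1.
(-35, -21359 / ℚ) ramifies at {7, 31, 53, ∞}: a division algebra.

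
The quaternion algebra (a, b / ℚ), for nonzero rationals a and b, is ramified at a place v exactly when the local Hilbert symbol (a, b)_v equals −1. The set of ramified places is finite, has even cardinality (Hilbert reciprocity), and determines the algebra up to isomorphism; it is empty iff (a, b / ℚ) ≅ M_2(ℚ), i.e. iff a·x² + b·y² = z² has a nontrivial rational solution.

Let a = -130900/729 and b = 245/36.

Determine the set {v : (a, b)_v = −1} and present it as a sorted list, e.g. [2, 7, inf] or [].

[7, 17]

(a, b) ≡ (-1309, 5) mod (ℚ^×)²; places V = {2, 3, 5, 7, 11, 17, ∞}.
(a,b)_3: α=-6, u≡2; β=-2, v≡2 (mod 3); (2|3)=-1, (2|3)=-1; sign (−1)^0·-1^-2·-1^-6 = +1.
(a,b)_5: α=2, u≡1; β=1, v≡4 (mod 5); (1|5)=+1, (4|5)=+1; sign (−1)^0·+1^1·+1^2 = +1.
(a,b)_7: α=1, u≡4; β=2, v≡5 (mod 7); (4|7)=+1, (5|7)=-1; sign (−1)^0·+1^2·-1^1 = -1.
(a,b)_11: α=1, u≡8; β=0, v≡1 (mod 11); (8|11)=-1, (1|11)=+1; sign (−1)^0·-1^0·+1^1 = +1.
(a,b)_∞: sgn(-1309)=−, sgn(5)=+, so +1.
(a,b)_17: α=1, u≡8; β=0, v≡12 (mod 17); (8|17)=+1, (12|17)=-1; sign (−1)^0·+1^0·-1^1 = -1.
(a,b)_2: α=2, β=-2; u≡3, v≡5 (mod 8); ε(u)ε(v)=1·0, αω(v)=2·1, βω(u)=-2·1; sum ≡ 0  ⇒  +1.
(-1309, 5 / ℚ) ramifies at {7, 17}: a division algebra.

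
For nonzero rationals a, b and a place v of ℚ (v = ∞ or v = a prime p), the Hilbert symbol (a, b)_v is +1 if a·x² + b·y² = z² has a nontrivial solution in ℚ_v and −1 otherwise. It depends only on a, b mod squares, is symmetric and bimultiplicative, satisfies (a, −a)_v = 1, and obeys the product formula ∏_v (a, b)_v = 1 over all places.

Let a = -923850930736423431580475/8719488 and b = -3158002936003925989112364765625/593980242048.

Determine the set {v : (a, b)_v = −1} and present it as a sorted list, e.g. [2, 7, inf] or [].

(a, b) ≡ (-140182, -2210) mod (ℚ^×)²; places V = {2, 3, 5, 7, 13, 17, 19, 23, 29, 31, ∞}.
(a,b)_19: α=5, u≡15; β=6, v≡2 (mod 19); (15|19)=-1, (2|19)=-1; sign (−1)^0·-1^6·-1^5 = -1.
(a,b)_∞: sgn(-140182)=−, sgn(-2210)=−, so -1.
(a,b)_5: α=2, u≡2; β=7, v≡2 (mod 5); (2|5)=-1, (2|5)=-1; sign (−1)^0·-1^7·-1^2 = -1.
(a,b)_31: α=5, u≡14; β=6, v≡23 (mod 31); (14|31)=+1, (23|31)=-1; sign (−1)^0·+1^6·-1^5 = -1.
(a,b)_7: α=3, u≡1; β=2, v≡1 (mod 7); (1|7)=+1, (1|7)=+1; sign (−1)^0·+1^2·+1^3 = +1.
(a,b)_13: α=2, u≡10; β=3, v≡10 (mod 13); (10|13)=+1, (10|13)=+1; sign (−1)^0·+1^3·+1^2 = +1.
(a,b)_17: α=1, u≡4; β=1, v≡11 (mod 17); (4|17)=+1, (11|17)=-1; sign (−1)^0·+1^1·-1^1 = -1.
(a,b)_3: α=-4, u≡2; β=-8, v≡1 (mod 3); (2|3)=-1, (1|3)=+1; sign (−1)^0·-1^-8·+1^-4 = +1.
(a,b)_29: α=-2, u≡13; β=-4, v≡7 (mod 29); (13|29)=+1, (7|29)=+1; sign (−1)^0·+1^-4·+1^-2 = +1.
(a,b)_23: α=2, u≡16; β=2, v≡15 (mod 23); (16|23)=+1, (15|23)=-1; sign (−1)^0·+1^2·-1^2 = +1.
(a,b)_2: α=-7, β=-7; u≡5, v≡7 (mod 8); ε(u)ε(v)=0·1, αω(v)=-7·0, βω(u)=-7·1; sum ≡ 1  ⇒  -1.
|Ram(-140182, -2210)| = 6, even; anisotropic at {2, 5, 17, 19, 31, ∞}.

[2, 5, 17, 19, 31, inf]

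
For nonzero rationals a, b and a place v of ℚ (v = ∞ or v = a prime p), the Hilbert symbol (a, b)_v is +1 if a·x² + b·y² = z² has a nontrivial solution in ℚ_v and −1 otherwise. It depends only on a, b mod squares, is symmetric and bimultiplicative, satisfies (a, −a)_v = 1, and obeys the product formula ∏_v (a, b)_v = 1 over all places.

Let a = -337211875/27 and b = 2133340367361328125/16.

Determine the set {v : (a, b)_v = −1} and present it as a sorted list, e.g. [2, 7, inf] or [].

[5, 11]

Mod squares: a ≡ -273, b ≡ 5005. Check v ∈ {∞, 2, 3, 5, 7, 11, 13}.
v=13: a=13^1·(≡6), b=13^3·(≡5) mod 13; (6|13)=-1, (5|13)=-1; (−1)^{1·3·6}·(-1)^3·(-1)^1 = +1.
v=7: a=7^3·(≡3), b=7^3·(≡2) mod 7; (3|7)=-1, (2|7)=+1; (−1)^{3·3·3}·(-1)^3·(+1)^3 = +1.
v=3: a=3^-3·(≡2), b=3^2·(≡1) mod 3; (2|3)=-1, (1|3)=+1; (−1)^{-3·2·1}·(-1)^2·(+1)^-3 = +1.
v=11: a=11^2·(≡6), b=11^5·(≡4) mod 11; (6|11)=-1, (4|11)=+1; (−1)^{2·5·5}·(-1)^5·(+1)^2 = -1.
v=∞: -273 < 0 and 5005 > 0  ⇒  (a,b)_∞ = +1.
v=2: v_2(a)=0, v_2(b)=-4; units ≡ 7, 5 (mod 8); ε·ε+αω+βω = 1·0+0·1+-4·0 ≡ 0  ⇒  (a,b)_2 = +1.
v=5: a=5^4·(≡3), b=5^9·(≡4) mod 5; (3|5)=-1, (4|5)=+1; (−1)^{4·9·2}·(-1)^9·(+1)^4 = -1.
|Ram(-273, 5005)| = 2, even; anisotropic at {5, 11}.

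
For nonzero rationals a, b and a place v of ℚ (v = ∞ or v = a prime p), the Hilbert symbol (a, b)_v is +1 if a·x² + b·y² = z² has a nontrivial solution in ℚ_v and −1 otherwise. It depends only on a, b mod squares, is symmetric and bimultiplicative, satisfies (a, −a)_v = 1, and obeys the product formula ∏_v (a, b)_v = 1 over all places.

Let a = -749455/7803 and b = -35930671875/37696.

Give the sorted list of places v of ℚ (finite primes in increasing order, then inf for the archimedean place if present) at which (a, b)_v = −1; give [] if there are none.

(a, b) ≡ (-45885, -284487) mod (ℚ^×)²; places V = {2, 3, 5, 7, 17, 19, 23, 31, ∞}.
(a,b)_23: α=1, u≡1; β=3, v≡17 (mod 23); (1|23)=+1, (17|23)=-1; sign (−1)^1·+1^3·-1^1 = +1.
(a,b)_∞: sgn(-45885)=−, sgn(-284487)=−, so -1.
(a,b)_7: α=3, u≡4; β=1, v≡1 (mod 7); (4|7)=+1, (1|7)=+1; sign (−1)^1·+1^1·+1^3 = -1.
(a,b)_19: α=1, u≡16; β=-1, v≡18 (mod 19); (16|19)=+1, (18|19)=-1; sign (−1)^1·+1^-1·-1^1 = +1.
(a,b)_2: α=0, β=-6; u≡3, v≡1 (mod 8); ε(u)ε(v)=1·0, αω(v)=0·0, βω(u)=-6·1; sum ≡ 0  ⇒  +1.
(a,b)_5: α=1, u≡3; β=6, v≡2 (mod 5); (3|5)=-1, (2|5)=-1; sign (−1)^0·-1^6·-1^1 = -1.
(a,b)_31: α=0, u≡24; β=-1, v≡29 (mod 31); (24|31)=-1, (29|31)=-1; sign (−1)^0·-1^-1·-1^0 = -1.
(a,b)_3: α=-3, u≡2; β=3, v≡1 (mod 3); (2|3)=-1, (1|3)=+1; sign (−1)^1·-1^3·+1^-3 = +1.
(a,b)_17: α=-2, u≡16; β=0, v≡15 (mod 17); (16|17)=+1, (15|17)=+1; sign (−1)^0·+1^0·+1^-2 = +1.
|Ram(-45885, -284487)| = 4, even; anisotropic at {5, 7, 31, ∞}.

[5, 7, 31, inf]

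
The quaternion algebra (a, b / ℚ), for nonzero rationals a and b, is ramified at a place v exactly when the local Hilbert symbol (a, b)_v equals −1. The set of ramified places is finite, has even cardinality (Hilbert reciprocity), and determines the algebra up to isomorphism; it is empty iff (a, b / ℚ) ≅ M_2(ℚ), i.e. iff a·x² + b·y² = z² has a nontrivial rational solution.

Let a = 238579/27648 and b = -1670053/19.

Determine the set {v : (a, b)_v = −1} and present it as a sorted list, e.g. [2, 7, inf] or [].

Mod squares: a ≡ 1353, b ≡ -59983. Check v ∈ {∞, 2, 3, 7, 11, 19, 23, 41}.
v=7: a=7^0·(≡1), b=7^1·(≡6) mod 7; (1|7)=+1, (6|7)=-1; (−1)^{0·1·3}·(+1)^1·(-1)^0 = +1.
v=2: v_2(a)=-10, v_2(b)=0; units ≡ 1, 1 (mod 8); ε·ε+αω+βω = 0·0+-10·0+0·0 ≡ 0  ⇒  (a,b)_2 = +1.
v=23: a=23^2·(≡7), b=23^2·(≡13) mod 23; (7|23)=-1, (13|23)=+1; (−1)^{2·2·11}·(-1)^2·(+1)^2 = +1.
v=19: a=19^0·(≡5), b=19^-1·(≡9) mod 19; (5|19)=+1, (9|19)=+1; (−1)^{0·-1·9}·(+1)^-1·(+1)^0 = +1.
v=3: a=3^-3·(≡1), b=3^0·(≡2) mod 3; (1|3)=+1, (2|3)=-1; (−1)^{-3·0·1}·(+1)^0·(-1)^-3 = -1.
v=∞: 1353 > 0 and -59983 < 0  ⇒  (a,b)_∞ = +1.
v=41: a=41^1·(≡32), b=41^1·(≡27) mod 41; (32|41)=+1, (27|41)=-1; (−1)^{1·1·20}·(+1)^1·(-1)^1 = -1.
v=11: a=11^1·(≡6), b=11^1·(≡4) mod 11; (6|11)=-1, (4|11)=+1; (−1)^{1·1·5}·(-1)^1·(+1)^1 = +1.
|Ram(1353, -59983)| = 2, even; anisotropic at {3, 41}.

[3, 41]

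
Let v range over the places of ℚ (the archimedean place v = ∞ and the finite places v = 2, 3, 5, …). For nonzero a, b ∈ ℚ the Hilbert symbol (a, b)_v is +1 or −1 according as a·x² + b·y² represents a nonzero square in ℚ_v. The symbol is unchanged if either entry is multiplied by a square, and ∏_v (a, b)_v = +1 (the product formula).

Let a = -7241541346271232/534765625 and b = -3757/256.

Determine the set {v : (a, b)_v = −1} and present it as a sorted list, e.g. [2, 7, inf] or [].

[41, inf]

Mod squares: a ≡ -82082, b ≡ -13. Check v ∈ {∞, 2, 3, 5, 7, 11, 13, 17, 37, 41}.
v=5: a=5^-8·(≡2), b=5^0·(≡3) mod 5; (2|5)=-1, (3|5)=-1; (−1)^{-8·0·2}·(-1)^0·(-1)^-8 = +1.
v=3: a=3^2·(≡1), b=3^0·(≡2) mod 3; (1|3)=+1, (2|3)=-1; (−1)^{2·0·1}·(+1)^0·(-1)^2 = +1.
v=∞: -82082 < 0 and -13 < 0  ⇒  (a,b)_∞ = -1.
v=2: v_2(a)=13, v_2(b)=-8; units ≡ 7, 3 (mod 8); ε·ε+αω+βω = 1·1+13·1+-8·0 ≡ 0  ⇒  (a,b)_2 = +1.
v=37: a=37^-2·(≡4), b=37^0·(≡19) mod 37; (4|37)=+1, (19|37)=-1; (−1)^{-2·0·18}·(+1)^0·(-1)^-2 = +1.
v=17: a=17^2·(≡5), b=17^2·(≡4) mod 17; (5|17)=-1, (4|17)=+1; (−1)^{2·2·8}·(-1)^2·(+1)^2 = +1.
v=41: a=41^1·(≡12), b=41^0·(≡22) mod 41; (12|41)=-1, (22|41)=-1; (−1)^{1·0·20}·(-1)^0·(-1)^1 = -1.
v=11: a=11^1·(≡8), b=11^0·(≡9) mod 11; (8|11)=-1, (9|11)=+1; (−1)^{1·0·5}·(-1)^0·(+1)^1 = +1.
v=7: a=7^3·(≡5), b=7^0·(≡4) mod 7; (5|7)=-1, (4|7)=+1; (−1)^{3·0·3}·(-1)^0·(+1)^3 = +1.
v=13: a=13^3·(≡10), b=13^1·(≡4) mod 13; (10|13)=+1, (4|13)=+1; (−1)^{3·1·6}·(+1)^1·(+1)^3 = +1.
|Ram(-82082, -13)| = 2, even; anisotropic at {41, ∞}.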